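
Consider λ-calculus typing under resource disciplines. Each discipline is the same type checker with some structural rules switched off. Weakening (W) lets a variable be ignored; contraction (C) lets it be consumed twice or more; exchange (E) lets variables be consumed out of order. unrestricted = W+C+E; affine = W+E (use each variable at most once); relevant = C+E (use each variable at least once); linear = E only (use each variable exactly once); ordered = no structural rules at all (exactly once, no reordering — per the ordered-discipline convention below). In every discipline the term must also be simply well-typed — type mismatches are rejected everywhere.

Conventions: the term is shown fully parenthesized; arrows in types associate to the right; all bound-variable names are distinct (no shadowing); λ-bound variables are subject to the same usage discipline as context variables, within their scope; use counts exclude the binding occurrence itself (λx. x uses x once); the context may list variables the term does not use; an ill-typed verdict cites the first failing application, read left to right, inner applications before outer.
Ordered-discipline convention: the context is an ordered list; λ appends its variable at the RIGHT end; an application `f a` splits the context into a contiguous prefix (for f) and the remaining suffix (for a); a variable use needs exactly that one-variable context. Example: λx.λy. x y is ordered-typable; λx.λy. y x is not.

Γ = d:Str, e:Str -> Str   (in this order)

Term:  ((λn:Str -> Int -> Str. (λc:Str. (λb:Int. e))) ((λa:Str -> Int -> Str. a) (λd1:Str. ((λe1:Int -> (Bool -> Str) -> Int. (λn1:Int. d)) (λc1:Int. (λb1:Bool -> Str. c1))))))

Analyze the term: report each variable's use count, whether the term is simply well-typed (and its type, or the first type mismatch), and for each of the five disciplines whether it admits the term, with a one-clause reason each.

use counts: d ×1, e ×1, n [bound] ×0, c [bound] ×0, b [bound] ×0, a [bound] ×1, d1 [bound] ×0, e1 [bound] ×0, n1 [bound] ×0, c1 [bound] ×1, b1 [bound] ×0
left-to-right use order: e, a, d, c1
typing: well-typed at Str -> Int -> Str -> Str
ordered: ✗ — n, c, b, d1, e1, n1, b1 left unused
linear: ✗ — n, c, b, d1, e1, n1, b1 left unused
affine: ✓ — d, e, n, c, b, a, d1, e1, n1, c1, b1: no repeats, contraction unneeded
relevant: ✗ — n, c, b, d1, e1, n1, b1 left unused
unrestricted: ✓ — typability at Str -> Int -> Str -> Str is all that's needed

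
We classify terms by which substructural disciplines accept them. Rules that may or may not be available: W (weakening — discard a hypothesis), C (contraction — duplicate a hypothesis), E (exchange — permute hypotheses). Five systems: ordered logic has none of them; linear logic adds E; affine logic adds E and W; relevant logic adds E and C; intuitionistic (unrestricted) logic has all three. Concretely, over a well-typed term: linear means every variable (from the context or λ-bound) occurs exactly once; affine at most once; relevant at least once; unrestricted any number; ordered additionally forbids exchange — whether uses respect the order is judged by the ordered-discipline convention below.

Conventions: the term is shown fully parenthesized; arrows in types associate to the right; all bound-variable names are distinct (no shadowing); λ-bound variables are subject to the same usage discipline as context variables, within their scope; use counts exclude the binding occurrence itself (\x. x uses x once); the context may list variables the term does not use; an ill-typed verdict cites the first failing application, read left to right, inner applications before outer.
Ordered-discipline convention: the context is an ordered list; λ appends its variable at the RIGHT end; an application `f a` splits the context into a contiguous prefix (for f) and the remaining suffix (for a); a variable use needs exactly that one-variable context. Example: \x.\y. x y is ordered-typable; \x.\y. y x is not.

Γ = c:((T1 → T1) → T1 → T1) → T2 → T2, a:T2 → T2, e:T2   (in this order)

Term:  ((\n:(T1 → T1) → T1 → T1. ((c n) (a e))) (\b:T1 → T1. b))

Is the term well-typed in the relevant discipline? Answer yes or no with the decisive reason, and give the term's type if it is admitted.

yes — at least one use each (c, a, e, n, b); term : T2
use counts: c: 1, a: 1, e: 1, n (λ-bound): 1, b (λ-bound): 1
order of uses: c, n, a, e, b
typing: well-typed at T2
per-discipline verdicts: ordered ✗; linear ✓; affine ✓; relevant ✓; unrestricted ✓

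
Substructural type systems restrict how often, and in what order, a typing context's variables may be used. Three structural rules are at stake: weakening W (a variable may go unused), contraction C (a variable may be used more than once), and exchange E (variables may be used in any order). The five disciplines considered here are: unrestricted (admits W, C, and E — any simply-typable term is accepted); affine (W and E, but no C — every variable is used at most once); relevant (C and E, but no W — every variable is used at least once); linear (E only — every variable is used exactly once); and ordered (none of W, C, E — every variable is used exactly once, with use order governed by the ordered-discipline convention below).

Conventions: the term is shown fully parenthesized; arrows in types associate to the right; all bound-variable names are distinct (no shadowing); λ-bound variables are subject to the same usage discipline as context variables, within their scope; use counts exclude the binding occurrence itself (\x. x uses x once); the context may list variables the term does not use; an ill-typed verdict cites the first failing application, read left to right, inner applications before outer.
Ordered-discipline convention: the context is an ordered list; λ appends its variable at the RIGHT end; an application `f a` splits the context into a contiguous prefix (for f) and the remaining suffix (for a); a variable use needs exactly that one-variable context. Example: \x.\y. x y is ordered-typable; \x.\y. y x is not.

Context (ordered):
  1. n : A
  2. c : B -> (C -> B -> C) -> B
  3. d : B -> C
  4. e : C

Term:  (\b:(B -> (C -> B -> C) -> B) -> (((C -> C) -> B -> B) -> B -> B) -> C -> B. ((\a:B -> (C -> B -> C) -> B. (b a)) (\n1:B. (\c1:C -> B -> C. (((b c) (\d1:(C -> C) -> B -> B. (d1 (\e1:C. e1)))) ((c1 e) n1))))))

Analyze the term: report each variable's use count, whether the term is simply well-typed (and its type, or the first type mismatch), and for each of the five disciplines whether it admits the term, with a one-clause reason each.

usage: n ×0; c ×1; d ×0; e ×1; b [bound] ×2; a [bound] ×1; n1 [bound] ×1; c1 [bound] ×1; d1 [bound] ×1; e1 [bound] ×1
uses in reading order: b, a, b, c, d1, e1, c1, e, n1
typing: ✓ — ((B -> (C -> B -> C) -> B) -> (((C -> C) -> B -> B) -> B -> B) -> C -> B) -> (((C -> C) -> B -> B) -> B -> B) -> C -> B
ordered ✗ (uses contraction: b ×2; n, d left unused)
linear ✗ (uses contraction: b ×2; n, d left unused)
affine ✗ (uses contraction: b ×2)
relevant ✗ (n, d left unused)
unrestricted ✓ (well-typed at ((B -> (C -> B -> C) -> B) -> (((C -> C) -> B -> B) -> B -> B) -> C -> B) -> (((C -> C) -> B -> B) -> B -> B) -> C -> B; no restrictions here)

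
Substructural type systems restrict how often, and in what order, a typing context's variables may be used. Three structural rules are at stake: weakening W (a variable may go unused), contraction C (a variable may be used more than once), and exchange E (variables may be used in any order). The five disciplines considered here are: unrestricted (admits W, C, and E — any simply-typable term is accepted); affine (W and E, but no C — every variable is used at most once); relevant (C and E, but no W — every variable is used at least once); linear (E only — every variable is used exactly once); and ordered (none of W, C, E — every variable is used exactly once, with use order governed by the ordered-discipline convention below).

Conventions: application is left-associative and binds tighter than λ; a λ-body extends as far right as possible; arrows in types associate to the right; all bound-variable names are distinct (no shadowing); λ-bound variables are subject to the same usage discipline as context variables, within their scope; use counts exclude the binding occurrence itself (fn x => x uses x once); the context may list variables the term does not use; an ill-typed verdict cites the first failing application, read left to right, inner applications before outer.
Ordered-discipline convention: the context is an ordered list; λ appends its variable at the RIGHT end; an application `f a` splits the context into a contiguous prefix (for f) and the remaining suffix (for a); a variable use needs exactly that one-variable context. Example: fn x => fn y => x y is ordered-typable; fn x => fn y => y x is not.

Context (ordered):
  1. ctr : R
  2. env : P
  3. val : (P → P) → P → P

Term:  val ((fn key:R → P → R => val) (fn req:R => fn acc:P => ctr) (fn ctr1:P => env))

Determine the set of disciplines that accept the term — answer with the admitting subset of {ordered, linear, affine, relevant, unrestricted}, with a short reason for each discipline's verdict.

admitted by: unrestricted
counts: ctr ×1; env ×1; val ×2; key (λ-bound) ×0; req (λ-bound) ×0; acc (λ-bound) ×0; ctr1 (λ-bound) ×0
use order (left to right): val, val, ctr, env
typing: the term checks, with type P → P
ordered: ✗, repeated use of val ×2; unused: key, req, acc, ctr1 — weakening required
linear: ✗, repeated use of val ×2; unused: key, req, acc, ctr1 — weakening required
affine: ✗, repeated use of val ×2
relevant: ✗, unused: key, req, acc, ctr1 — weakening required
unrestricted: ✓, well-typed at P → P; no restrictions here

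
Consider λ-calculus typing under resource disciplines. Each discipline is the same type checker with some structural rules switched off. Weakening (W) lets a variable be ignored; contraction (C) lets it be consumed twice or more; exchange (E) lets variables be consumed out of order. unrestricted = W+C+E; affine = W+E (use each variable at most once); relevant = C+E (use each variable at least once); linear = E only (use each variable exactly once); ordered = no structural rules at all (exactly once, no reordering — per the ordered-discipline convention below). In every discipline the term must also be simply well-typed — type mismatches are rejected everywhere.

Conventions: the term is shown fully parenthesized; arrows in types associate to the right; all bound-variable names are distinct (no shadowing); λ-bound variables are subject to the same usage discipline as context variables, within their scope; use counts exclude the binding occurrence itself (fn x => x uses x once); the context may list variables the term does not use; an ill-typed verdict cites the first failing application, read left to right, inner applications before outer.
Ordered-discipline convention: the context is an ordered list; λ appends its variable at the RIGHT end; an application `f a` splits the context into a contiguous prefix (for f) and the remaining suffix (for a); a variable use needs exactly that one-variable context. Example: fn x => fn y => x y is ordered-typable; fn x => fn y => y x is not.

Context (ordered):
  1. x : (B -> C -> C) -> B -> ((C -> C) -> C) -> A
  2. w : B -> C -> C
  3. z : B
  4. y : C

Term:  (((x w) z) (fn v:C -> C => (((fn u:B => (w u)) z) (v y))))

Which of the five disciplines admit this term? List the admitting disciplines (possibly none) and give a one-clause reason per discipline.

admitted by: relevant, unrestricted
variable uses: x ×1; w ×2; z ×2; y ×1; v [bound] ×1; u [bound] ×1
left-to-right use order: x, w, z, w, u, z, v, y
typing: well-typed — term : A
ordered: ✗ — repeated use of w ×2, z ×2
linear: ✗ — repeated use of w ×2, z ×2
affine: ✗ — repeated use of w ×2, z ×2
relevant: ✓ — every one of x, w, z, y, v, u appears
unrestricted: ✓ — well-typed at A; no restrictions here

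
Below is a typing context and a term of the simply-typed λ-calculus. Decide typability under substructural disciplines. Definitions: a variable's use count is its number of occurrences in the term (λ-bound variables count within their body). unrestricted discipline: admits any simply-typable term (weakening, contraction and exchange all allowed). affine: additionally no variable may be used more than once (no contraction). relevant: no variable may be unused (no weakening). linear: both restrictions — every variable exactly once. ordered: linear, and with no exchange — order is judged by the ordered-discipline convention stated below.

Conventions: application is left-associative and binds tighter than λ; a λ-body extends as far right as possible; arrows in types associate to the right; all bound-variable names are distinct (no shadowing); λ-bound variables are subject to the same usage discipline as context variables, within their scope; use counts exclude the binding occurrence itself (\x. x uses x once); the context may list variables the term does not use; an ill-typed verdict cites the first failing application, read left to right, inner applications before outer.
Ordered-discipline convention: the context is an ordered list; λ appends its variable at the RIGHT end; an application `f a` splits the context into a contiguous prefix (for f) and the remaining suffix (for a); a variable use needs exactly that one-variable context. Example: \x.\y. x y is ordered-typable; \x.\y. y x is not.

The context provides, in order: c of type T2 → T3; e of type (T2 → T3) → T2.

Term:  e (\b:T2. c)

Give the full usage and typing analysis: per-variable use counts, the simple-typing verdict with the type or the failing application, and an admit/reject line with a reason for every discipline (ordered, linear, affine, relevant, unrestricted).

counts: c ×1; e ×1; b (bound) ×0
use order (left to right): e, c
typing: ill-typed: a function awaiting T2 → T3 gets T2 → T2 → T3
ordered: ✗ — the type mismatch rejects it
linear: ✗ — not simply typable
affine: ✗ — fails simple typing
relevant: ✗ — a type mismatch blocks all five
unrestricted: ✗ — the type mismatch rejects it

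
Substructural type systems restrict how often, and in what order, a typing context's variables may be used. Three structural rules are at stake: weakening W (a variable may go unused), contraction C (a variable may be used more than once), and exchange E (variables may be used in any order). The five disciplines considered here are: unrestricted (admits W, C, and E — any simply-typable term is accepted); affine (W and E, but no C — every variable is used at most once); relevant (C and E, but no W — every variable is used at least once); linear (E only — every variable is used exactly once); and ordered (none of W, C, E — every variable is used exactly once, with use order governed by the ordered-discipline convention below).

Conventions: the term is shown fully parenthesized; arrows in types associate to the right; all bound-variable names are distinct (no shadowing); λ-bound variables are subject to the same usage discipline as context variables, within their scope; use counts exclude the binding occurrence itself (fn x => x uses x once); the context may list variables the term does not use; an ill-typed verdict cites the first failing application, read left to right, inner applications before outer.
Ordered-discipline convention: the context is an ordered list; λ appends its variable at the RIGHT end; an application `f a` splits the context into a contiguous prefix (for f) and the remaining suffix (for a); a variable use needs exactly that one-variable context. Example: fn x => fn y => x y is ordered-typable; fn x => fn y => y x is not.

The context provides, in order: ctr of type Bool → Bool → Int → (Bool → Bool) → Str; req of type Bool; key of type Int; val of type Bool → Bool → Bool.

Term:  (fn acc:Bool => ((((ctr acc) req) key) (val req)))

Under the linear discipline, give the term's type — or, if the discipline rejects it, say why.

not well-typed under linear — req ×2 used more than once (contraction)
usage: ctr=1, req=2, key=1, val=1, acc (λ-bound)=1
order of uses: ctr, acc, req, key, val, req
typing: the term checks, with type Bool → Str
all disciplines: ordered ✗; linear ✗; affine ✗; relevant ✓; unrestricted ✓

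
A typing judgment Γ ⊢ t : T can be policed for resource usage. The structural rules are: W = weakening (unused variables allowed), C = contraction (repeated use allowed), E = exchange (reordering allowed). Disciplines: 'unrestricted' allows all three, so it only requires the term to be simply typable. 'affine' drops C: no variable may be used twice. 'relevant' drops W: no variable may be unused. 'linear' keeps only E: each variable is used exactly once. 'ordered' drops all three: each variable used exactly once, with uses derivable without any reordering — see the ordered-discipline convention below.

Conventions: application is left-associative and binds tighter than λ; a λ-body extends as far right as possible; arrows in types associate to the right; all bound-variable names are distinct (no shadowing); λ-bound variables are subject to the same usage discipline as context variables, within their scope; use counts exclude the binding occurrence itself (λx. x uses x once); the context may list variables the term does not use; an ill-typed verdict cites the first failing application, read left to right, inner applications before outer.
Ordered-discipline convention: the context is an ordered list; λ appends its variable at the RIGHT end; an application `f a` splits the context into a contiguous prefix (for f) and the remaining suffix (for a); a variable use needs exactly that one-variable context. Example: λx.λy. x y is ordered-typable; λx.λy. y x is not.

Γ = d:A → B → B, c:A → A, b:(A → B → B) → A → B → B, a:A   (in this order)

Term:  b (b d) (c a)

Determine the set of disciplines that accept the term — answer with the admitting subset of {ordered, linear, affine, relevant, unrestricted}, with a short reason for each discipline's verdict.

admitting disciplines: relevant, unrestricted
usage: d=1, c=1, b=2, a=1
left-to-right use order: b, b, d, c, a
typing: well-typed — term : B → B
ordered ✗ (b ×2 used more than once (contraction))
linear ✗ (b ×2 used more than once (contraction))
affine ✗ (b ×2 used more than once (contraction))
relevant ✓ (none of d, c, b, a goes unused)
unrestricted ✓ (type-checks (B → B) and nothing is barred)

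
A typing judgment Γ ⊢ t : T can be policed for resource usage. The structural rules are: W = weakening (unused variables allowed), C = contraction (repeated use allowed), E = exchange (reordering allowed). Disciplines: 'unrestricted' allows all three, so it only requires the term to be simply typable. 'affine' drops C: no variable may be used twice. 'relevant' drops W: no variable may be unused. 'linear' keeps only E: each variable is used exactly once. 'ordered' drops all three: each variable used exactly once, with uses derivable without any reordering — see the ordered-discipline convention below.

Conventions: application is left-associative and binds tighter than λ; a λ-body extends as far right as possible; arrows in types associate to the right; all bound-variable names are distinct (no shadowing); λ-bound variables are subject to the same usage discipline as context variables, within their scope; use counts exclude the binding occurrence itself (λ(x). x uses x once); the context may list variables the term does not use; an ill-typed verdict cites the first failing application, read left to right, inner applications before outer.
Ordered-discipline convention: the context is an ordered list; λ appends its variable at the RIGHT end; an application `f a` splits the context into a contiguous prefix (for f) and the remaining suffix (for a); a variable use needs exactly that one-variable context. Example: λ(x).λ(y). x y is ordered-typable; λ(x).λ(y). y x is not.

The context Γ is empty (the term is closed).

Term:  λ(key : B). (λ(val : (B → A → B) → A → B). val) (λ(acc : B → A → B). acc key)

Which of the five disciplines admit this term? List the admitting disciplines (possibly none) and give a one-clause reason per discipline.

accepted by: linear, affine, relevant, unrestricted
counts: key (bound): 1×; val (bound): 1×; acc (bound): 1×
uses in reading order: val, acc, key
typing: ✓ — B → (B → A → B) → A → B
ordered ✗ (no contiguous prefix/suffix split fits val, acc, key)
linear ✓ (key, val, acc: one use apiece)
affine ✓ (key, val, acc: no repeats, contraction unneeded)
relevant ✓ (at least one use each (key, val, acc))
unrestricted ✓ (simply typable at B → (B → A → B) → A → B; W, C, E all held)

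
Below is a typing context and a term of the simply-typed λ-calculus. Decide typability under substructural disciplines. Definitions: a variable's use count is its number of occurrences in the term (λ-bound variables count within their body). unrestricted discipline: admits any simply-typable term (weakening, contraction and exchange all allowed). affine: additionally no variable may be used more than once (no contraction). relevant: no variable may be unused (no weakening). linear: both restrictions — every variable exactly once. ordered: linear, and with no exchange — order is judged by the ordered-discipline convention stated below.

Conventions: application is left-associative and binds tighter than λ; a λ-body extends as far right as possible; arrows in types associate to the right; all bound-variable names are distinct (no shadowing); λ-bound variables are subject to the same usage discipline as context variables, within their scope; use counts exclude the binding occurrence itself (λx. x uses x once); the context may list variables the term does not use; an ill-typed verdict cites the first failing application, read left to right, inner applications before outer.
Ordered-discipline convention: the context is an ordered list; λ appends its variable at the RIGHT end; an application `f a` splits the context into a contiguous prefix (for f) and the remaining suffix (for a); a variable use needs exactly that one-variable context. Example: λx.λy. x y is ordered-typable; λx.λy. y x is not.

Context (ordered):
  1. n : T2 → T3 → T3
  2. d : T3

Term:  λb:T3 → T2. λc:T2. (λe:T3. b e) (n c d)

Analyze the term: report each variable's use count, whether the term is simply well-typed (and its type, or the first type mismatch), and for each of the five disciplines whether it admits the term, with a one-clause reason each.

usage: n ×1, d ×1, b (λ-bound) ×1, c (λ-bound) ×1, e (λ-bound) ×1
order of uses: b, e, n, c, d
typing: well-typed at (T3 → T2) → T2 → T2
ordered: ✗, use order b, e, n, c, d needs exchange
linear: ✓, n, d, b, c, e: one use apiece
affine: ✓, no duplicate uses among n, d, b, c, e
relevant: ✓, every one of n, d, b, c, e appears
unrestricted: ✓, well-typed at (T3 → T2) → T2 → T2; no restrictions here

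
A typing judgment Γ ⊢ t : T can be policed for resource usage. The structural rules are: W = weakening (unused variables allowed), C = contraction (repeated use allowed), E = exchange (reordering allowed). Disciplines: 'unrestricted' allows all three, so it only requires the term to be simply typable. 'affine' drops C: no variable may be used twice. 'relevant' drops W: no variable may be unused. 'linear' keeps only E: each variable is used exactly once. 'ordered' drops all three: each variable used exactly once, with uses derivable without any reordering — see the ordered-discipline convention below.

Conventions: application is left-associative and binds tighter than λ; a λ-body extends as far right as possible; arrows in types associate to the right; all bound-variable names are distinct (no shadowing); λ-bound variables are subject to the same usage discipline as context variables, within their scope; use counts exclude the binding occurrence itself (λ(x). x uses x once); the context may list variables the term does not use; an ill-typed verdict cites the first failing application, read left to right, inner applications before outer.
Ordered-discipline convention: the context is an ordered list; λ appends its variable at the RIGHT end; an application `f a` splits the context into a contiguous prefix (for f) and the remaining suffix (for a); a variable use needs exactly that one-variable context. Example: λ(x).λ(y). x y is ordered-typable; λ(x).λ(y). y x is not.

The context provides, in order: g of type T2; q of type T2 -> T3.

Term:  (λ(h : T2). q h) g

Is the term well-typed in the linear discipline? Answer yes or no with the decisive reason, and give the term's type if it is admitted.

yes — each of g, q, h used exactly once; term : T3
usage: g ×1, q ×1, h [bound] ×1
left-to-right use order: q, h, g
typing: well-typed — term : T3
per-discipline verdicts: ordered ✗; linear ✓; affine ✓; relevant ✓; unrestricted ✓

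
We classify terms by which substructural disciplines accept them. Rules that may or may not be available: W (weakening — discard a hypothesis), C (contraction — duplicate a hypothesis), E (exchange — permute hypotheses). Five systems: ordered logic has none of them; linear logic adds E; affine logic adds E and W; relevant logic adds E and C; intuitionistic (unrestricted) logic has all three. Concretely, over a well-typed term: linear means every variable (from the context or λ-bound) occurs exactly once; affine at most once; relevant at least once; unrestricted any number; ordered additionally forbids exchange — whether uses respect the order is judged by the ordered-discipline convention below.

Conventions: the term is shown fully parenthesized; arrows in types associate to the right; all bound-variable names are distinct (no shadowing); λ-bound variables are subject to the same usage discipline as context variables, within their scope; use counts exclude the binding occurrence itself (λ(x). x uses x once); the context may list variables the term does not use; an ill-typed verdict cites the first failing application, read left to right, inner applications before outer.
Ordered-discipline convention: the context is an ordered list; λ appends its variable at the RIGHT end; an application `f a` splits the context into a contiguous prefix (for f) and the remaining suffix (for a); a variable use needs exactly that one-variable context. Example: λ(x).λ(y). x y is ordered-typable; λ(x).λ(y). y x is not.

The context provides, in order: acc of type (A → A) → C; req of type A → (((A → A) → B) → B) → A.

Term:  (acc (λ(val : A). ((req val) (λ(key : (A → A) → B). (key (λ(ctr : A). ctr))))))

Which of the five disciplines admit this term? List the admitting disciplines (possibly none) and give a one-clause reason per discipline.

accepted by: ordered, linear, affine, relevant, unrestricted
use counts: acc ×1, req ×1, val (bound) ×1, key (bound) ×1, ctr (bound) ×1
order of uses: acc, req, val, key, ctr
typing: the term checks, with type C
ordered ✓ (acc, req, val, key, ctr: once each, no exchange needed)
linear ✓ (exactly-once usage across acc, req, val, key, ctr)
affine ✓ (at most one use each (acc, req, val, key, ctr))
relevant ✓ (none of acc, req, val, key, ctr goes unused)
unrestricted ✓ (typability at C is all that's needed)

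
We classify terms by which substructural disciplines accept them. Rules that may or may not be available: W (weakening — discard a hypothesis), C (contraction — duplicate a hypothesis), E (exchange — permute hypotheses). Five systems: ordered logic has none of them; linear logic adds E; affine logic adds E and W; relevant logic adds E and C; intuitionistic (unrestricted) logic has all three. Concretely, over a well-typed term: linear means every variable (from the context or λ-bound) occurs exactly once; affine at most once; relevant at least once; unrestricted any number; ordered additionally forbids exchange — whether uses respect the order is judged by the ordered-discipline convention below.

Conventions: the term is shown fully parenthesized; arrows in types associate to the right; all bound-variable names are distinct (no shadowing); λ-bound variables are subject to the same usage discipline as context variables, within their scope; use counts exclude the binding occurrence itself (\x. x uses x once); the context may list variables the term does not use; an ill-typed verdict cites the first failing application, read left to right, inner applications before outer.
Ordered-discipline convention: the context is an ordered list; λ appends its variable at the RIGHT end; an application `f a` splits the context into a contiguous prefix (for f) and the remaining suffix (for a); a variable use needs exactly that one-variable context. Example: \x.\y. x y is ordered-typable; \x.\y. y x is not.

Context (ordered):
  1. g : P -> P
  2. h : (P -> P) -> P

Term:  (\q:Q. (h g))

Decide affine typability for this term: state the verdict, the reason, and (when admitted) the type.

yes — no duplicate uses among g, h, q; term : Q -> P
use counts: g: 1×; h: 1×; q (λ-bound): 0×
uses in reading order: h, g
typing: well-typed — term : Q -> P
summary: ordered ✗, linear ✗, affine ✓, relevant ✗, unrestricted ✓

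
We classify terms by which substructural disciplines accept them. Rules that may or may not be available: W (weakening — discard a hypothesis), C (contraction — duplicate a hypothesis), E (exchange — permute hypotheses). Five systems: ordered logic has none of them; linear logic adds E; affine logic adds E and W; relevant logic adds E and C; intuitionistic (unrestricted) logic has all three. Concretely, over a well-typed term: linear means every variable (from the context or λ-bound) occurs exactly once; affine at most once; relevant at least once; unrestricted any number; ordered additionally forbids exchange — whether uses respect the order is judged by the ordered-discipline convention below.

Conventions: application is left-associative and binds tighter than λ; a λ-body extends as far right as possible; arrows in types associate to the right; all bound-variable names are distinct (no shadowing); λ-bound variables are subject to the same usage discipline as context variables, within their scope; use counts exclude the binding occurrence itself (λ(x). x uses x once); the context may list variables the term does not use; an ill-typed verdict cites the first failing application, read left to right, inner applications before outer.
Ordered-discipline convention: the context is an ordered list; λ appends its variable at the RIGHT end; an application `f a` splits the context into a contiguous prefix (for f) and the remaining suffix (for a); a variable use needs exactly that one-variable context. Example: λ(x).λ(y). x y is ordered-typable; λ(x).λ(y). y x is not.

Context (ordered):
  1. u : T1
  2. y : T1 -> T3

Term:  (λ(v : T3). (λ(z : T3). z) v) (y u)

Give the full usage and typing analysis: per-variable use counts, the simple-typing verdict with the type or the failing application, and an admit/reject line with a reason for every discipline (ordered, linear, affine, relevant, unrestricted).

variable uses: u=1; y=1; v (bound)=1; z (bound)=1
left-to-right use order: z, v, y, u
typing: ✓ — T3
ordered: ✗, needs exchange: uses follow z, v, y, u
linear: ✓, u, y, v, z: one use apiece
affine: ✓, at most one use each (u, y, v, z)
relevant: ✓, every one of u, y, v, z appears
unrestricted: ✓, typability at T3 is all that's needed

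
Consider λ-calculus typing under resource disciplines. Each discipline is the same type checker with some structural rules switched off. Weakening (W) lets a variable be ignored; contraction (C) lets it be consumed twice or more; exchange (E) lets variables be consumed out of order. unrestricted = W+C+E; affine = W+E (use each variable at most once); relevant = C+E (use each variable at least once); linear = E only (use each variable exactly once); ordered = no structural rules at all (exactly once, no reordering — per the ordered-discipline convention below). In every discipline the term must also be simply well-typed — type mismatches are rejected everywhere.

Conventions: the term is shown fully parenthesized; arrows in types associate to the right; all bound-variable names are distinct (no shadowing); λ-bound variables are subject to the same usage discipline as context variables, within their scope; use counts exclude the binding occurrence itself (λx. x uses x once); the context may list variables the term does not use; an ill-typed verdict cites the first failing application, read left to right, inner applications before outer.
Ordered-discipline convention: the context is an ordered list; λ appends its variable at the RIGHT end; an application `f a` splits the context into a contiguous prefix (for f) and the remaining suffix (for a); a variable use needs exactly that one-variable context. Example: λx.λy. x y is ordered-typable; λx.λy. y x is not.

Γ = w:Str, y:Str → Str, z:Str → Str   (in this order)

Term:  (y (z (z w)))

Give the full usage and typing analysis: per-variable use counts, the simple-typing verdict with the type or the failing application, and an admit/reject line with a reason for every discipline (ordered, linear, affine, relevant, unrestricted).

use counts: w: 1×, y: 1×, z: 2×
left-to-right use order: y, z, z, w
typing: ✓ — Str
ordered: ✗, needs contraction — z ×2
linear: ✗, needs contraction — z ×2
affine: ✗, needs contraction — z ×2
relevant: ✓, w, y, z: all used, weakening unneeded
unrestricted: ✓, type-checks (Str) and nothing is barred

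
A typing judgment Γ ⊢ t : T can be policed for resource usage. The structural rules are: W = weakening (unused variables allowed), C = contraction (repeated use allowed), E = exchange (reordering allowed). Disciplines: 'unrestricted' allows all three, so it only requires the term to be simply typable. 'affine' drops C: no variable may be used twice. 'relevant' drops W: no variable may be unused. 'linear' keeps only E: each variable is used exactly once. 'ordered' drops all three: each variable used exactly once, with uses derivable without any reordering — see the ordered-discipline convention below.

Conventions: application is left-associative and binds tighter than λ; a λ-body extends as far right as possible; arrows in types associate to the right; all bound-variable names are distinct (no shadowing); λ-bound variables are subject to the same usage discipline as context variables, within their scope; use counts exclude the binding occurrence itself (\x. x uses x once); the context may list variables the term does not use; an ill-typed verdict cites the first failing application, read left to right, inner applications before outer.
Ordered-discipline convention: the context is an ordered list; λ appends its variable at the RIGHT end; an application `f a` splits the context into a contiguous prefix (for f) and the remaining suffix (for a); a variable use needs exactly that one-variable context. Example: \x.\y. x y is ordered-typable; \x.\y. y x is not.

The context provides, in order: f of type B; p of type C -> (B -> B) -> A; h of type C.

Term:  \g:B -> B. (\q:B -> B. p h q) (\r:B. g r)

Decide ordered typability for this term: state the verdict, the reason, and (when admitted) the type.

no — f never used (weakening)
usage: f: 0; p: 1; h: 1; g (λ-bound): 1; q (λ-bound): 1; r (λ-bound): 1
order of uses: p, h, q, g, r
typing: the term checks, with type (B -> B) -> A
per-discipline verdicts: ordered ✗; linear ✗; affine ✓; relevant ✗; unrestricted ✓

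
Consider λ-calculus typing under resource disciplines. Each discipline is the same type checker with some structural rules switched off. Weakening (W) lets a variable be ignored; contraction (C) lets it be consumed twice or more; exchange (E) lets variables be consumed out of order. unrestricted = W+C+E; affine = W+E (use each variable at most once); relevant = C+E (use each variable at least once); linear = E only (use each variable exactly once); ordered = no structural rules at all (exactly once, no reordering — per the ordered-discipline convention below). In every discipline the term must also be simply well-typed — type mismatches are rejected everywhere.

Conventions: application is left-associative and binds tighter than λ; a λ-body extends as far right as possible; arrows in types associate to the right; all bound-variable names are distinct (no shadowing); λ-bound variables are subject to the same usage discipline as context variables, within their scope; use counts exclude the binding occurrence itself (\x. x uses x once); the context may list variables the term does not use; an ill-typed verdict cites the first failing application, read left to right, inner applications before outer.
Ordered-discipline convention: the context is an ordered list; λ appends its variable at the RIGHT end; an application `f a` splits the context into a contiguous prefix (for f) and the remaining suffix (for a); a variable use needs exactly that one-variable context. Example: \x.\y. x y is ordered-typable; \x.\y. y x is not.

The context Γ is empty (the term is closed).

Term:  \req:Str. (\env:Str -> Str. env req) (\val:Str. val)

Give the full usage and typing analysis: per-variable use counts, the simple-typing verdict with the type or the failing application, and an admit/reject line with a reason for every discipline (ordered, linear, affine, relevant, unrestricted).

counts: req (bound): 1, env (bound): 1, val (bound): 1
uses in reading order: env, req, val
typing: well-typed at Str -> Str
ordered: ✗ — no ordered split (uses run env, req, val)
linear: ✓ — each of req, env, val used exactly once
affine: ✓ — req, env, val: no repeats, contraction unneeded
relevant: ✓ — none of req, env, val goes unused
unrestricted: ✓ — simply typable at Str -> Str; W, C, E all held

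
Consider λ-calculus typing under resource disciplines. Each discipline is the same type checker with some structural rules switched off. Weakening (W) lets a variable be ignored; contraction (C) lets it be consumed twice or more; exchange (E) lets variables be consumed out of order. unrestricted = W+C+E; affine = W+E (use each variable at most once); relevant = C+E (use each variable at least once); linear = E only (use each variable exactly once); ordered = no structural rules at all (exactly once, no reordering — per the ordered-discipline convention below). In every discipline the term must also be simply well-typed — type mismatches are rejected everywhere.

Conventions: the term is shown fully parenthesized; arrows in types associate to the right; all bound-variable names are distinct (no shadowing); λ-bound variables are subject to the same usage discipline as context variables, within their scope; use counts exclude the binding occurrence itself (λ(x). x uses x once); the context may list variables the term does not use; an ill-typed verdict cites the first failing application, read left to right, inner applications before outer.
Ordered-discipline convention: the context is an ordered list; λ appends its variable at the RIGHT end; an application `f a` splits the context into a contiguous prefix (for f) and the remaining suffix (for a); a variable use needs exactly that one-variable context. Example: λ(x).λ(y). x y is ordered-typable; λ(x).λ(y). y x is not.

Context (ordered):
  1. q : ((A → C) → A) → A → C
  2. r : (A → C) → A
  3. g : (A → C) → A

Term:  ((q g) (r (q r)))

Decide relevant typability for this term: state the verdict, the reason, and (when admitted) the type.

yes — at least one use each (q, r, g); term : C
use counts: q: 2×, r: 2×, g: 1×
use order (left to right): q, g, r, q, r
typing: well-typed — term : C
per-discipline verdicts: ordered ✗, linear ✗, affine ✗, relevant ✓, unrestricted ✓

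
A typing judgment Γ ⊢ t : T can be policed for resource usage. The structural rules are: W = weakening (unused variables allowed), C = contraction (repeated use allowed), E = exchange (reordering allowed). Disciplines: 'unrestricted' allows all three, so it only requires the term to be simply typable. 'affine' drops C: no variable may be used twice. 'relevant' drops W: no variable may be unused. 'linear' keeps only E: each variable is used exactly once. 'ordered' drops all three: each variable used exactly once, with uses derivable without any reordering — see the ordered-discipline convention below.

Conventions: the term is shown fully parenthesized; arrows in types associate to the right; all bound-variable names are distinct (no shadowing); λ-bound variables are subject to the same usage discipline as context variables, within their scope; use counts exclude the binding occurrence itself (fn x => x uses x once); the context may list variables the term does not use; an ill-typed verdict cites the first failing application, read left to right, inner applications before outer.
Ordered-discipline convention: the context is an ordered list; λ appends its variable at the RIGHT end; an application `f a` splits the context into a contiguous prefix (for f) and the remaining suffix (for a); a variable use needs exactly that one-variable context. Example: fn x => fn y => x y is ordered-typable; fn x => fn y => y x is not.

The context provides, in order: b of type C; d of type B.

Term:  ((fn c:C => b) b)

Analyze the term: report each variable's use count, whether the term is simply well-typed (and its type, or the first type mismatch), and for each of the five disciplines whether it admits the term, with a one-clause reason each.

usage: b ×2, d ×0, c [bound] ×0
use order (left to right): b, b
typing: the term checks, with type C
ordered ✗ (repeated use of b ×2; unused: d, c — weakening required)
linear ✗ (repeated use of b ×2; unused: d, c — weakening required)
affine ✗ (repeated use of b ×2)
relevant ✗ (unused: d, c — weakening required)
unrestricted ✓ (type-checks (C) and nothing is barred)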